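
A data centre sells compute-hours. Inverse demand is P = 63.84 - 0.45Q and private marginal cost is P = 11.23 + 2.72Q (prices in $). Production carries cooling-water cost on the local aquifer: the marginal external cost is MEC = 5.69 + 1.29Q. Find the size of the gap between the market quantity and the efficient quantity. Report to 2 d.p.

Market equilibrium (private): 11.23 + 2.72Q = 63.84 - 0.45Q → Q_m = 16.5962.
Social marginal cost = private MC + MEC = 16.92 + 4.01Q.
Set SMC = demand: 16.92 + 4.01Q = 63.84 - 0.45Q → Q* = 10.5202.
Gap = |16.5962 − 10.5202| = 6.0760.

6.08 units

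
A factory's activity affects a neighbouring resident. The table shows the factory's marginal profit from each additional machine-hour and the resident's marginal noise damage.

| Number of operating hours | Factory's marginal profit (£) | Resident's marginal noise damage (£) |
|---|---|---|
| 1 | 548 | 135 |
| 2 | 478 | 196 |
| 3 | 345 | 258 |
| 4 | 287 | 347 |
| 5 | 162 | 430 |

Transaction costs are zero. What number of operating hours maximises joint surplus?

Bargaining reaches the level where marginal profit last exceeds marginal noise damage.
That holds through level 3 (345 ≥ 258) but not at 4 (287 < 347).

3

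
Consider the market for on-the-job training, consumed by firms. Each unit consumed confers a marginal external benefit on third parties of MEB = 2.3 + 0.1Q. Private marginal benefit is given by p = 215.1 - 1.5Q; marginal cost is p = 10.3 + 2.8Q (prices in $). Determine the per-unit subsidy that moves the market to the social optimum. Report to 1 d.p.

Social marginal benefit = demand + MEB = 217.4 - 1.4Q.
Set SMB = MC: 217.4 - 1.4Q = 10.3 + 2.8Q → Q* = 49.3095.
The Pigouvian subsidy equals MEB at Q*: 2.3 + 0.1×49.3095 = 7.2310.

subsidy = $7.2 per unit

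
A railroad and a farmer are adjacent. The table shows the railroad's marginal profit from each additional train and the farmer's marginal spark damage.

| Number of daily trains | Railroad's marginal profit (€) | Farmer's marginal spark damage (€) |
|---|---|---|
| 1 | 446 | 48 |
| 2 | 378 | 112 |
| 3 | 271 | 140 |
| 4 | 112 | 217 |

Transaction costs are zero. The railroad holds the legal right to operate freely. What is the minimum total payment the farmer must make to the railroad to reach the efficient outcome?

Left alone the railroad would choose level 4 (marginal profit stays positive).
Efficient level: k* = 3 (marginal profit ≥ marginal spark damage through 3).
The farmer must at least cover the railroad's forgone profit from cutting 4→3: 112 = 112.

€112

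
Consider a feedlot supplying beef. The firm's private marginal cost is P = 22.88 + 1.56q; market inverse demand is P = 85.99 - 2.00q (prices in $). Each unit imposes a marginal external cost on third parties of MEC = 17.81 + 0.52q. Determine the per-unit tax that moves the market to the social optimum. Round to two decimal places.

Social marginal cost = private MC + MEC = 40.69 + 2.08q.
Set SMC = demand: 40.69 + 2.08q = 85.99 - 2.00q → q* = 11.1029.
The Pigouvian tax equals MEC at q*: 17.81 + 0.52×11.1029 = 23.5835.

tax = $23.58 per unit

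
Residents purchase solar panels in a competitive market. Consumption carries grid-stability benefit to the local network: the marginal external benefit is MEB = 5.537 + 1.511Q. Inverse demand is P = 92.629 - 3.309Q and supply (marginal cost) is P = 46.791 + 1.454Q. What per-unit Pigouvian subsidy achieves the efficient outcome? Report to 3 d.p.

subsidy = 29.408 per unit

Social marginal benefit = demand + MEB = 98.166 - 1.798Q.
Set SMB = MC: 98.166 - 1.798Q = 46.791 + 1.454Q → Q* = 15.7980.
The Pigouvian subsidy equals MEB at Q*: 5.537 + 1.511×15.7980 = 29.4078.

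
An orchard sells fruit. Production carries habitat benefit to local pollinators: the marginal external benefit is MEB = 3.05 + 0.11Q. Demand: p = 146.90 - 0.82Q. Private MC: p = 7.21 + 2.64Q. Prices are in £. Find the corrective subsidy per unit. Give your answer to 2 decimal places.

subsidy = £7.74 per unit

Social marginal cost = private MC − MEB = 4.16 + 2.53Q.
Set SMC = demand: 4.16 + 2.53Q = 146.90 - 0.82Q → Q* = 42.6090.
The Pigouvian subsidy equals MEB at Q*: 3.05 + 0.11×42.6090 = 7.7370.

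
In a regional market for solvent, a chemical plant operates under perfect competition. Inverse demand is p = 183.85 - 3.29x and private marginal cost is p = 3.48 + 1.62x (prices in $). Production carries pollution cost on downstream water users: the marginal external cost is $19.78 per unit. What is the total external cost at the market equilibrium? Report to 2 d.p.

$726.62

Market equilibrium (private): 3.48 + 1.62x = 183.85 - 3.29x → x_m = 36.7352.
Total external cost = MEC × x_m = 19.78 × 36.7352 = 726.6223.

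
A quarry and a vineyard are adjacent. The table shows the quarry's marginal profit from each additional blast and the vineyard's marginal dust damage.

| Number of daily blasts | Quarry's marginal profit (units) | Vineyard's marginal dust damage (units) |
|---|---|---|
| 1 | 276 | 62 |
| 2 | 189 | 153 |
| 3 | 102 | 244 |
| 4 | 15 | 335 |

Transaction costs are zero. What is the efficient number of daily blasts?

Bargaining reaches the level where marginal profit last exceeds marginal dust damage.
That holds through level 2 (189 ≥ 153) but not at 3 (102 < 244).

2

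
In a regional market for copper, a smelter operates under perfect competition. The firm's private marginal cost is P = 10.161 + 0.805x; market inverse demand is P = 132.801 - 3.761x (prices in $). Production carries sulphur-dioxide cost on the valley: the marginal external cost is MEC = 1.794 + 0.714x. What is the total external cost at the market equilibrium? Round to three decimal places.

$305.735

Market equilibrium (private): 10.161 + 0.805x = 132.801 - 3.761x → x_m = 26.8594.
Total external cost = ∫₀^{x_m} (1.794 + 0.714x) dx = 1.794×26.8594 + ½×0.714×26.8594² = 305.7353.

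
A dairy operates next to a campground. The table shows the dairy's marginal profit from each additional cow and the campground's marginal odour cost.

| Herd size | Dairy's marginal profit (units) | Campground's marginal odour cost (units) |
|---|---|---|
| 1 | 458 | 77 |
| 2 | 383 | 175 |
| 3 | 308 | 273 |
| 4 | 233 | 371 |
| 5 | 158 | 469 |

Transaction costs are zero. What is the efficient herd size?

Bargaining reaches the level where marginal profit last exceeds marginal odour cost.
That holds through level 3 (308 ≥ 273) but not at 4 (233 < 371).

3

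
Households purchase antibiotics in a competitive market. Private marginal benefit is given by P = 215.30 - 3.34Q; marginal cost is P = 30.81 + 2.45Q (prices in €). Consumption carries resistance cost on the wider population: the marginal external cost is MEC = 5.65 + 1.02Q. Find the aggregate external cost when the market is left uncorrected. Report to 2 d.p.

Market equilibrium (private): 30.81 + 2.45Q = 215.30 - 3.34Q → Q_m = 31.8636.
Total external cost = ∫₀^{Q_m} (5.65 + 1.02Q) dQ = 5.65×31.8636 + ½×1.02×31.8636² = 697.8267.

€697.83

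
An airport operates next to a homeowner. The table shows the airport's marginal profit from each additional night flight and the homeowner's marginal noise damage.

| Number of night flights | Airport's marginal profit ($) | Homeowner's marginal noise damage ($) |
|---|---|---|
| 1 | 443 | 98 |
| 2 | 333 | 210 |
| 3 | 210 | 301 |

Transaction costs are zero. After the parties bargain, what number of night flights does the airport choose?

Bargaining reaches the level where marginal profit last exceeds marginal noise damage.
That holds through level 2 (333 ≥ 210) but not at 3 (210 < 301).

2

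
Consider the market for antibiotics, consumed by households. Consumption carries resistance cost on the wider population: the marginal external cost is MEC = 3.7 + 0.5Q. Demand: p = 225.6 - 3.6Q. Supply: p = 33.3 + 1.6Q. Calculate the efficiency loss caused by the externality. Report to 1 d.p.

Market equilibrium (private): 33.3 + 1.6Q = 225.6 - 3.6Q → Q_m = 36.9808.
Social marginal benefit = demand − MEC = 221.9 - 4.1Q.
Set SMB = MC: 221.9 - 4.1Q = 33.3 + 1.6Q → Q* = 33.0877.
The loss is the area between SMB and MC from Q* to Q_m; with linear curves that's a triangle of height MEC(Q_m).
DWL = ½ × 3.8931 × 22.1904 = 43.1947.

DWL = 43.2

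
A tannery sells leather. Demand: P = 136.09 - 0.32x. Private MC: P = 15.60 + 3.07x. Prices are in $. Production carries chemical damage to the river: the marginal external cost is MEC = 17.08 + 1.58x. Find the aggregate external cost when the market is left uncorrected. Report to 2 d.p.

Market equilibrium (private): 15.60 + 3.07x = 136.09 - 0.32x → x_m = 35.5428.
Total external cost = ∫₀^{x_m} (17.08 + 1.58x) dx = 17.08×35.5428 + ½×1.58×35.5428² = 1605.0706.

$1605.07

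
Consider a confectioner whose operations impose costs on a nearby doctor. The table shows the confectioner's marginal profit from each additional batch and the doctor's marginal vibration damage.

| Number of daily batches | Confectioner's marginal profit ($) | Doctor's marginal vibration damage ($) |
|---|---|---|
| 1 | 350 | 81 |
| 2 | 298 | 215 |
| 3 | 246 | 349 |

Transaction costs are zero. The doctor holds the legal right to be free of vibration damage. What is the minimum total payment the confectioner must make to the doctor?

Efficient level: marginal profit ≥ marginal vibration damage through level 2, so k* = 2.
With the doctor holding the right, the confectioner must at least compensate total damage at k*: 81 + 215 = 296.

$296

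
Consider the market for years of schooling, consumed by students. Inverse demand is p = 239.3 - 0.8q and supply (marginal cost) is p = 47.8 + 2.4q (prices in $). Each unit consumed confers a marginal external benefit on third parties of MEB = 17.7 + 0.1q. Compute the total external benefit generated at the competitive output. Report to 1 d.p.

Market equilibrium (private): 47.8 + 2.4q = 239.3 - 0.8q → q_m = 59.8438.
Total external benefit = ∫₀^{q_m} (17.7 + 0.1q) dq = 17.7×59.8438 + ½×0.1×59.8438² = 1238.2993.

$1238.3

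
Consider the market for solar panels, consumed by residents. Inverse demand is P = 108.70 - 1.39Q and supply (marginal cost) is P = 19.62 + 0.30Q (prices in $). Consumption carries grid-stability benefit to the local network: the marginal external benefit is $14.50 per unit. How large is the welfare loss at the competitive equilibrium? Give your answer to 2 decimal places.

DWL = $62.20

Market equilibrium (private): 19.62 + 0.30Q = 108.70 - 1.39Q → Q_m = 52.7101.
Social marginal benefit = demand + MEB = 123.20 - 1.39Q.
Set SMB = MC: 123.20 - 1.39Q = 19.62 + 0.30Q → Q* = 61.2899.
The loss is the area between SMB and MC from Q* to Q_m; with linear curves that's a triangle of height MEB(Q_m).
DWL = ½ × 8.5798 × 14.5000 = 62.2036.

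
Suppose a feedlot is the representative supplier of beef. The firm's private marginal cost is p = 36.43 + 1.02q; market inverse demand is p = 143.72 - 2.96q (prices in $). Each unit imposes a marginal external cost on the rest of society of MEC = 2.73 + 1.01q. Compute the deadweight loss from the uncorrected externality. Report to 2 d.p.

Market equilibrium (private): 36.43 + 1.02q = 143.72 - 2.96q → q_m = 26.9573.
Social marginal cost = private MC + MEC = 39.16 + 2.03q.
Set SMC = demand: 39.16 + 2.03q = 143.72 - 2.96q → q* = 20.9539.
Height of the DWL triangle at q_m is SMC(q_m) − demand(q_m) = MEC(q_m) = 29.9569.
DWL = ½ × 6.0034 × 29.9569 = 89.9216.

DWL = $89.92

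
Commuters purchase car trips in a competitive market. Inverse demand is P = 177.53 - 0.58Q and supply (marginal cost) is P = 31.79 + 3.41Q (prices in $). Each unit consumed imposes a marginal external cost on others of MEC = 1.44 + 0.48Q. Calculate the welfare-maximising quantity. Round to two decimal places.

Social marginal benefit = demand − MEC = 176.09 - 1.06Q.
Set SMB = MC: 176.09 - 1.06Q = 31.79 + 3.41Q → Q* = 32.2819.

Q* = 32.28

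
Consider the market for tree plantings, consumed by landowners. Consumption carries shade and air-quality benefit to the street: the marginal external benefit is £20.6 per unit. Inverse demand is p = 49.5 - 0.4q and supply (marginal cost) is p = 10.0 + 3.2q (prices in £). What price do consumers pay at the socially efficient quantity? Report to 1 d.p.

Social marginal benefit = demand + MEB = 70.1 - 0.4q.
Set SMB = MC: 70.1 - 0.4q = 10.0 + 3.2q → q* = 16.6944.
Consumer price on the demand curve at q*: 49.5 − 0.4×16.6944 = 42.8222.

P = £42.8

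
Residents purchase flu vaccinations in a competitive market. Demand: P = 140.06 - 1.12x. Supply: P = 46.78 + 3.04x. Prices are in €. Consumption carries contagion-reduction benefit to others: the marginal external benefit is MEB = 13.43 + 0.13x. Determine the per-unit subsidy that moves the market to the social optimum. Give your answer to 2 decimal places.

subsidy = €16.87 per unit

Social marginal benefit = demand + MEB = 153.49 - 0.99x.
Set SMB = MC: 153.49 - 0.99x = 46.78 + 3.04x → x* = 26.4789.
The Pigouvian subsidy equals MEB at x*: 13.43 + 0.13×26.4789 = 16.8723.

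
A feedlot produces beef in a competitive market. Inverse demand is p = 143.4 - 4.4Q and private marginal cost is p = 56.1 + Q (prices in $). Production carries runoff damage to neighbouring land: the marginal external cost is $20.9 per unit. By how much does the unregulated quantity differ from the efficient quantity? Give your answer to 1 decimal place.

3.9 units

Market equilibrium (private): 56.1 + Q = 143.4 - 4.4Q → Q_m = 16.1667.
Social marginal cost = private MC + MEC = 77.0 + Q.
Set SMC = demand: 77.0 + Q = 143.4 - 4.4Q → Q* = 12.2963.
Gap = |16.1667 − 12.2963| = 3.8704.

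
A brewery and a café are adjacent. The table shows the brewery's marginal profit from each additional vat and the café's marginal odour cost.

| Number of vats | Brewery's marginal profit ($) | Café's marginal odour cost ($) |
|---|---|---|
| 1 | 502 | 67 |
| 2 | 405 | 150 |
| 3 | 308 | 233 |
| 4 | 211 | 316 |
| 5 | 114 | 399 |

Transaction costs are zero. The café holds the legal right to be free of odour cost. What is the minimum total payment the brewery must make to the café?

$450

Efficient level: marginal profit ≥ marginal odour cost through level 3, so k* = 3.
With the café holding the right, the brewery must at least compensate total damage at k*: 67 + 150 + 233 = 450.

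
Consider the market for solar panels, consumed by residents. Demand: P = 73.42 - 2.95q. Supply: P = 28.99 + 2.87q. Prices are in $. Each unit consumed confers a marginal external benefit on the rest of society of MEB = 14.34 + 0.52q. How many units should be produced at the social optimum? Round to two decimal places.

q* = 11.09

Social marginal benefit = demand + MEB = 87.76 - 2.43q.
Set SMB = MC: 87.76 - 2.43q = 28.99 + 2.87q → q* = 11.0887.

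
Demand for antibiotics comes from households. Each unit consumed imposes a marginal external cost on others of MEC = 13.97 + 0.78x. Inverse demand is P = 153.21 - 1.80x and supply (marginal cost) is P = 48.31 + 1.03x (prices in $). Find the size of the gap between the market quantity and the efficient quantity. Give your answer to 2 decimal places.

11.88 units

Market equilibrium (private): 48.31 + 1.03x = 153.21 - 1.80x → x_m = 37.0671.
Social marginal benefit = demand − MEC = 139.24 - 2.58x.
Set SMB = MC: 139.24 - 2.58x = 48.31 + 1.03x → x* = 25.1884.
Gap = |37.0671 − 25.1884| = 11.8787.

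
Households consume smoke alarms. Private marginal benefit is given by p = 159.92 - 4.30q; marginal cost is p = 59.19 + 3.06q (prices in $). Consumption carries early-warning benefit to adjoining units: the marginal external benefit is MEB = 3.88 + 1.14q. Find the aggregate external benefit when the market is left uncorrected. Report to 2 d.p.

Market equilibrium (private): 59.19 + 3.06q = 159.92 - 4.30q → q_m = 13.6861.
Total external benefit = ∫₀^{q_m} (3.88 + 1.14q) dq = 3.88×13.6861 + ½×1.14×13.6861² = 159.8684.

$159.87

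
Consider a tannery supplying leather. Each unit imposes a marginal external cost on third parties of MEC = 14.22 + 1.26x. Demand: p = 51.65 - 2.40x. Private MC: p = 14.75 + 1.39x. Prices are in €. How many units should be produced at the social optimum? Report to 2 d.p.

x* = 4.49

Social marginal cost = private MC + MEC = 28.97 + 2.65x.
Set SMC = demand: 28.97 + 2.65x = 51.65 - 2.40x → x* = 4.4911.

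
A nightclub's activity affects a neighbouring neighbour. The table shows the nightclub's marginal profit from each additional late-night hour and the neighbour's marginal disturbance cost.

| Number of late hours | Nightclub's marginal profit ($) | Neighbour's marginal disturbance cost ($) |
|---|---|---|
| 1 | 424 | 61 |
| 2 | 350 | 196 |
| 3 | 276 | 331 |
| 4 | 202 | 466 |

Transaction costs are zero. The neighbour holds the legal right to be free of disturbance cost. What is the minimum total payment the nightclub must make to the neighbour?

Efficient level: marginal profit ≥ marginal disturbance cost through level 2, so k* = 2.
With the neighbour holding the right, the nightclub must at least compensate total damage at k*: 61 + 196 = 257.

$257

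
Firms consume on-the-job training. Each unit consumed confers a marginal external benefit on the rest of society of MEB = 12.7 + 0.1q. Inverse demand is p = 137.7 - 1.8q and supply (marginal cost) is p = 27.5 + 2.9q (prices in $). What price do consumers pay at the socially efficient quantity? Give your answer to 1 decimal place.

P = $89.6

Social marginal benefit = demand + MEB = 150.4 - 1.7q.
Set SMB = MC: 150.4 - 1.7q = 27.5 + 2.9q → q* = 26.7174.
Consumer price on the demand curve at q*: 137.7 − 1.8×26.7174 = 89.6087.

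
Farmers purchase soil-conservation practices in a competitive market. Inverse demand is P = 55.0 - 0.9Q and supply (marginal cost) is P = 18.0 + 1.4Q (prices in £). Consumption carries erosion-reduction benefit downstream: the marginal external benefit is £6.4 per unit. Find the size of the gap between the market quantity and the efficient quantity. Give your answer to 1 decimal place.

Market equilibrium (private): 18.0 + 1.4Q = 55.0 - 0.9Q → Q_m = 16.0870.
Social marginal benefit = demand + MEB = 61.4 - 0.9Q.
Set SMB = MC: 61.4 - 0.9Q = 18.0 + 1.4Q → Q* = 18.8696.
Gap = |16.0870 − 18.8696| = 2.7826.

2.8 units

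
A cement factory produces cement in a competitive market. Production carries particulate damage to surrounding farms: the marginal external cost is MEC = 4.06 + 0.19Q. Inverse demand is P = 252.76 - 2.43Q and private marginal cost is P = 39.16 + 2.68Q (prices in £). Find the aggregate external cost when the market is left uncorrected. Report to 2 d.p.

£335.70

Market equilibrium (private): 39.16 + 2.68Q = 252.76 - 2.43Q → Q_m = 41.8004.
Total external cost = ∫₀^{Q_m} (4.06 + 0.19Q) dQ = 4.06×41.8004 + ½×0.19×41.8004² = 335.7006.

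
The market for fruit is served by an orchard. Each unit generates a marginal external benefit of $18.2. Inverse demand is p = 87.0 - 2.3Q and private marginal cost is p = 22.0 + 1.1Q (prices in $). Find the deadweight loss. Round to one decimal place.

Market equilibrium (private): 22.0 + 1.1Q = 87.0 - 2.3Q → Q_m = 19.1176.
Social marginal cost = private MC − MEB = 3.8 + 1.1Q.
Set SMC = demand: 3.8 + 1.1Q = 87.0 - 2.3Q → Q* = 24.4706.
Between Q* and Q_m the wedge demand − SMC runs linearly from 0 to MEB(Q_m), so the loss is a triangle.
DWL = ½ × 5.3530 × 18.2000 = 48.7123.

DWL = $48.7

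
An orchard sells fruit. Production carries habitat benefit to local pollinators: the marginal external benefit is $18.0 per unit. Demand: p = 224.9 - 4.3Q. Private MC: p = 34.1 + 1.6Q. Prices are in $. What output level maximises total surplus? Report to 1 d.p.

Social marginal cost = private MC − MEB = 16.1 + 1.6Q.
Set SMC = demand: 16.1 + 1.6Q = 224.9 - 4.3Q → Q* = 35.3898.

Q* = 35.4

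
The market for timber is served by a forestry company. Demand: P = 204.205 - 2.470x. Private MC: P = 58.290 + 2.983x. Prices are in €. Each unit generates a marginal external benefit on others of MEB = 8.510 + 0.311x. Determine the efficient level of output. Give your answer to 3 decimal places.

x* = 30.032

Social marginal cost = private MC − MEB = 49.780 + 2.672x.
Set SMC = demand: 49.780 + 2.672x = 204.205 - 2.470x → x* = 30.0321.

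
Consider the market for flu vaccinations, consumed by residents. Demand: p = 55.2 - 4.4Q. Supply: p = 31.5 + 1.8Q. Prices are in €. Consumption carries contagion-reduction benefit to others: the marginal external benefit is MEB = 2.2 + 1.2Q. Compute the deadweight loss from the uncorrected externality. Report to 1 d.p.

Market equilibrium (private): 31.5 + 1.8Q = 55.2 - 4.4Q → Q_m = 3.8226.
Social marginal benefit = demand + MEB = 57.4 - 3.2Q.
Set SMB = MC: 57.4 - 3.2Q = 31.5 + 1.8Q → Q* = 5.1800.
Height of the DWL triangle at Q_m is SMB(Q_m) − MC(Q_m) = MEB(Q_m) = 6.7871.
DWL = ½ × 1.3574 × 6.7871 = 4.6064.

DWL = €4.6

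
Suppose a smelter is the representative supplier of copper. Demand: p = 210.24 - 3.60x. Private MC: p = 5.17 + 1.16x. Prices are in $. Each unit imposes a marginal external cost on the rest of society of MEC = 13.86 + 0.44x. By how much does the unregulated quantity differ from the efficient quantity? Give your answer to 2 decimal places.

6.31 units

Market equilibrium (private): 5.17 + 1.16x = 210.24 - 3.60x → x_m = 43.0819.
Social marginal cost = private MC + MEC = 19.03 + 1.60x.
Set SMC = demand: 19.03 + 1.60x = 210.24 - 3.60x → x* = 36.7712.
Gap = |43.0819 − 36.7712| = 6.3107.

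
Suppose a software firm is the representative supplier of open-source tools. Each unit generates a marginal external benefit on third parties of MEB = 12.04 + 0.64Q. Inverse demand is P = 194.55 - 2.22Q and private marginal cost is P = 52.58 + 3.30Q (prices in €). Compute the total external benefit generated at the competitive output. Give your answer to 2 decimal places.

Market equilibrium (private): 52.58 + 3.30Q = 194.55 - 2.22Q → Q_m = 25.7192.
Total external benefit = ∫₀^{Q_m} (12.04 + 0.64Q) dQ = 12.04×25.7192 + ½×0.64×25.7192² = 521.3319.

€521.33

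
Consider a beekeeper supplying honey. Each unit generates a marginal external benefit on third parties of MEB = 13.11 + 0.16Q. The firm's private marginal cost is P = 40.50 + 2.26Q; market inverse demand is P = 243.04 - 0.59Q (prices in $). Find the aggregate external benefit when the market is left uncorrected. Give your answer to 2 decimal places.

$1335.72

Market equilibrium (private): 40.50 + 2.26Q = 243.04 - 0.59Q → Q_m = 71.0667.
Total external benefit = ∫₀^{Q_m} (13.11 + 0.16Q) dQ = 13.11×71.0667 + ½×0.16×71.0667² = 1335.7225.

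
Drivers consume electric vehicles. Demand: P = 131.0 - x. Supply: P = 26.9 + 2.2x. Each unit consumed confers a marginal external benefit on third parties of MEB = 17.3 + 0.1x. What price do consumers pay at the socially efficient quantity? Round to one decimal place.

Social marginal benefit = demand + MEB = 148.3 - 0.9x.
Set SMB = MC: 148.3 - 0.9x = 26.9 + 2.2x → x* = 39.1613.
Consumer price on the demand curve at x*: 131.0 − 1.0×39.1613 = 91.8387.

P = 91.8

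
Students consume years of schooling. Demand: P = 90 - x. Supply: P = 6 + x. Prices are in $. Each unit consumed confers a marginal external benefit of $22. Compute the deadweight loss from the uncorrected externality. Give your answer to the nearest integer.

DWL = $121

Market equilibrium (private): 6 + x = 90 - x → x_m = 42.0000.
Social marginal benefit = demand + MEB = 112 - x.
Set SMB = MC: 112 - x = 6 + x → x* = 53.0000.
Height of the DWL triangle at x_m is SMB(x_m) − MC(x_m) = MEB(x_m) = 22.0000.
DWL = ½ × 11.0000 × 22.0000 = 121.0000.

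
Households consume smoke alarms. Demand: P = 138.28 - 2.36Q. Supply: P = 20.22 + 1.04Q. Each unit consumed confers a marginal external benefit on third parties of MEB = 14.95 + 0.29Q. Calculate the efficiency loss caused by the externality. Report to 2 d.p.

DWL = 100.64

Market equilibrium (private): 20.22 + 1.04Q = 138.28 - 2.36Q → Q_m = 34.7235.
Social marginal benefit = demand + MEB = 153.23 - 2.07Q.
Set SMB = MC: 153.23 - 2.07Q = 20.22 + 1.04Q → Q* = 42.7685.
The loss is the area between SMB and MC from Q* to Q_m; with linear curves that's a triangle of height MEB(Q_m).
DWL = ½ × 8.0450 × 25.0198 = 100.6421.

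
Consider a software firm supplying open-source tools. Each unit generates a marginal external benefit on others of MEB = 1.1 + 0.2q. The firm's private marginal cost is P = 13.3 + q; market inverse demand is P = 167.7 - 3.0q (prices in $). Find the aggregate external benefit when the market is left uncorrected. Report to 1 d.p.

$191.5

Market equilibrium (private): 13.3 + q = 167.7 - 3.0q → q_m = 38.6000.
Total external benefit = ∫₀^{q_m} (1.1 + 0.2q) dq = 1.1×38.6000 + ½×0.2×38.6000² = 191.4560.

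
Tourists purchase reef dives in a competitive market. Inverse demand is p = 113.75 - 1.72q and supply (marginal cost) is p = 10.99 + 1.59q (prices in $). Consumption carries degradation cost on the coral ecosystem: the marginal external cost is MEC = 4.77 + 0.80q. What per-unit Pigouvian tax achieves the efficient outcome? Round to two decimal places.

Social marginal benefit = demand − MEC = 108.98 - 2.52q.
Set SMB = MC: 108.98 - 2.52q = 10.99 + 1.59q → q* = 23.8418.
The Pigouvian tax equals MEC at q*: 4.77 + 0.80×23.8418 = 23.8434.

tax = $23.84 per unit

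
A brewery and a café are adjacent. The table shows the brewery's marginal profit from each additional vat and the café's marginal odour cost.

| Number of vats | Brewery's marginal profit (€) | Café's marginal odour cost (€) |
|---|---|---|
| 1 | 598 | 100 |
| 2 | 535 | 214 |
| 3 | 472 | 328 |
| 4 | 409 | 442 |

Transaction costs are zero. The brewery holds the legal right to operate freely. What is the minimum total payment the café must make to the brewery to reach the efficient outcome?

Left alone the brewery would choose level 4 (marginal profit stays positive).
Efficient level: k* = 3 (marginal profit ≥ marginal odour cost through 3).
The café must at least cover the brewery's forgone profit from cutting 4→3: 409 = 409.

€409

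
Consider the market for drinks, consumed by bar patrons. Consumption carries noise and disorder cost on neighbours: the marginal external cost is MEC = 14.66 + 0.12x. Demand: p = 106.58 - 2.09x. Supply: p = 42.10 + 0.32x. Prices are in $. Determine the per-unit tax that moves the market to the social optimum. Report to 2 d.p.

Social marginal benefit = demand − MEC = 91.92 - 2.21x.
Set SMB = MC: 91.92 - 2.21x = 42.10 + 0.32x → x* = 19.6917.
The Pigouvian tax equals MEC at x*: 14.66 + 0.12×19.6917 = 17.0230.

tax = $17.02 per unit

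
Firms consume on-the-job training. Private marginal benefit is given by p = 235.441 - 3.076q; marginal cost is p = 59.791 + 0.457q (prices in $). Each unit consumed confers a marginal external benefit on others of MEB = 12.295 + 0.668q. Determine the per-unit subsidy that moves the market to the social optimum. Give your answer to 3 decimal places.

Social marginal benefit = demand + MEB = 247.736 - 2.408q.
Set SMB = MC: 247.736 - 2.408q = 59.791 + 0.457q → q* = 65.6003.
The Pigouvian subsidy equals MEB at q*: 12.295 + 0.668×65.6003 = 56.1160.

subsidy = $56.116 per unit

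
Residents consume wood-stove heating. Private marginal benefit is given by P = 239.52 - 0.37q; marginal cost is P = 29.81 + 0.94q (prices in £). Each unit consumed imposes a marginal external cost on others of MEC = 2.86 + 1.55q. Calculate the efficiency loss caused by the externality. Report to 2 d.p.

Market equilibrium (private): 29.81 + 0.94q = 239.52 - 0.37q → q_m = 160.0840.
Social marginal benefit = demand − MEC = 236.66 - 1.92q.
Set SMB = MC: 236.66 - 1.92q = 29.81 + 0.94q → q* = 72.3252.
The loss is the area between SMB and MC from q* to q_m; with linear curves that's a triangle of height MEC(q_m).
DWL = ½ × 87.7588 × 250.9902 = 11013.2994.

DWL = £11013.30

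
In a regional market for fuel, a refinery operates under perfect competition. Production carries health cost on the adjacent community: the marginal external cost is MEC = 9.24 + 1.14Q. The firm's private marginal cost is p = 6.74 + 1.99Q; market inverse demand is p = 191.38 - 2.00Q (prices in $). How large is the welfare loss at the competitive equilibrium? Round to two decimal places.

Market equilibrium (private): 6.74 + 1.99Q = 191.38 - 2.00Q → Q_m = 46.2757.
Social marginal cost = private MC + MEC = 15.98 + 3.13Q.
Set SMC = demand: 15.98 + 3.13Q = 191.38 - 2.00Q → Q* = 34.1910.
Height of the DWL triangle at Q_m is SMC(Q_m) − demand(Q_m) = MEC(Q_m) = 61.9943.
DWL = ½ × 12.0847 × 61.9943 = 374.5913.

DWL = $374.59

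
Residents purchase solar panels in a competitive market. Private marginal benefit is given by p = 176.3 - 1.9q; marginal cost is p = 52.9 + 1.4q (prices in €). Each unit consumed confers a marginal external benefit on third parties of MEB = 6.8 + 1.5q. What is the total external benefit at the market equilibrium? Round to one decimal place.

Market equilibrium (private): 52.9 + 1.4q = 176.3 - 1.9q → q_m = 37.3939.
Total external benefit = ∫₀^{q_m} (6.8 + 1.5q) dq = 6.8×37.3939 + ½×1.5×37.3939² = 1303.0063.

€1303.0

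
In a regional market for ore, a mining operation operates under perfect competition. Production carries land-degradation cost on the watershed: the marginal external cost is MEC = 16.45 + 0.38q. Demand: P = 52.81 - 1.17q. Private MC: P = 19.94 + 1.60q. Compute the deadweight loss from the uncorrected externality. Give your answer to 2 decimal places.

Market equilibrium (private): 19.94 + 1.60q = 52.81 - 1.17q → q_m = 11.8664.
Social marginal cost = private MC + MEC = 36.39 + 1.98q.
Set SMC = demand: 36.39 + 1.98q = 52.81 - 1.17q → q* = 5.2127.
Height of the DWL triangle at q_m is SMC(q_m) − demand(q_m) = MEC(q_m) = 20.9592.
DWL = ½ × 6.6537 × 20.9592 = 69.7281.

DWL = 69.73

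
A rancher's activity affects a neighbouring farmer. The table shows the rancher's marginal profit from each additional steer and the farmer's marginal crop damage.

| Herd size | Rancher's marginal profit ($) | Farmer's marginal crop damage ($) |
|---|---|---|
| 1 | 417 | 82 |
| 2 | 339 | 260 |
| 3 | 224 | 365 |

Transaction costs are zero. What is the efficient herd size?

2

Bargaining reaches the level where marginal profit last exceeds marginal crop damage.
That holds through level 2 (339 ≥ 260) but not at 3 (224 < 365).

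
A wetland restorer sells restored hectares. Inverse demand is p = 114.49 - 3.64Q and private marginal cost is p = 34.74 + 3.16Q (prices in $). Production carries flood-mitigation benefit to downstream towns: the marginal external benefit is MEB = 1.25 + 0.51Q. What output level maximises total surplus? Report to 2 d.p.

Q* = 12.88

Social marginal cost = private MC − MEB = 33.49 + 2.65Q.
Set SMC = demand: 33.49 + 2.65Q = 114.49 - 3.64Q → Q* = 12.8776.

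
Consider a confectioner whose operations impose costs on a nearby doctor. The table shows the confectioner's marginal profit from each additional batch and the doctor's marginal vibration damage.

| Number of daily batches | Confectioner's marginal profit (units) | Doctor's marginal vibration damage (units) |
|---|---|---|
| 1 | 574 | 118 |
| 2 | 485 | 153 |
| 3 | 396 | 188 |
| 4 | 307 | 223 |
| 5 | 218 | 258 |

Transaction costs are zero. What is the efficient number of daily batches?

Bargaining reaches the level where marginal profit last exceeds marginal vibration damage.
That holds through level 4 (307 ≥ 223) but not at 5 (218 < 258).

4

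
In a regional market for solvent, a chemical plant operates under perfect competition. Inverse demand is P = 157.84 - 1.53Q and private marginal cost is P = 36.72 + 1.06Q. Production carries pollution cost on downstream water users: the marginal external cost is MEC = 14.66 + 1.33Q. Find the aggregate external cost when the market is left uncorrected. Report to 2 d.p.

Market equilibrium (private): 36.72 + 1.06Q = 157.84 - 1.53Q → Q_m = 46.7645.
Total external cost = ∫₀^{Q_m} (14.66 + 1.33Q) dQ = 14.66×46.7645 + ½×1.33×46.7645² = 2139.8683.

2139.87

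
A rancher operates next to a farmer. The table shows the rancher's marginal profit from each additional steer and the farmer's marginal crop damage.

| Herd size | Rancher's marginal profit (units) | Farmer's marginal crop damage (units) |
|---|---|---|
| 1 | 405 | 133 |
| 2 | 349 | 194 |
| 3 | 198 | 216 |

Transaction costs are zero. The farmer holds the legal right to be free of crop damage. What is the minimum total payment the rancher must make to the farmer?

327

Efficient level: marginal profit ≥ marginal crop damage through level 2, so k* = 2.
With the farmer holding the right, the rancher must at least compensate total damage at k*: 133 + 194 = 327.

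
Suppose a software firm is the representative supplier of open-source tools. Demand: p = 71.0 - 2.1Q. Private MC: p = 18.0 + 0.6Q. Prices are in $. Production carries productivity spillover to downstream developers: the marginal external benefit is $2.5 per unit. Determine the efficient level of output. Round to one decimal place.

Social marginal cost = private MC − MEB = 15.5 + 0.6Q.
Set SMC = demand: 15.5 + 0.6Q = 71.0 - 2.1Q → Q* = 20.5556.

Q* = 20.6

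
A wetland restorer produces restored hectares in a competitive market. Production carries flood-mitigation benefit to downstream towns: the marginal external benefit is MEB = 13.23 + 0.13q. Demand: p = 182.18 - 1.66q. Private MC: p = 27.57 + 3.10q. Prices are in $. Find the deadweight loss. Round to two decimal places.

Market equilibrium (private): 27.57 + 3.10q = 182.18 - 1.66q → q_m = 32.4811.
Social marginal cost = private MC − MEB = 14.34 + 2.97q.
Set SMC = demand: 14.34 + 2.97q = 182.18 - 1.66q → q* = 36.2505.
Between q* and q_m the wedge demand − SMC runs linearly from 0 to MEB(q_m), so the loss is a triangle.
DWL = ½ × 3.7694 × 17.4525 = 32.8927.

DWL = $32.89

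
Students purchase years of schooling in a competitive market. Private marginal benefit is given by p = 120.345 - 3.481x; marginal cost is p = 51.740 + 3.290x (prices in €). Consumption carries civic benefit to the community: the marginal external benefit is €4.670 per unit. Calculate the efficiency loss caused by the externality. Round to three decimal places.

Market equilibrium (private): 51.740 + 3.290x = 120.345 - 3.481x → x_m = 10.1322.
Social marginal benefit = demand + MEB = 125.015 - 3.481x.
Set SMB = MC: 125.015 - 3.481x = 51.740 + 3.290x → x* = 10.8219.
The welfare-loss triangle has base |x_m − x*| and height MEB(x_m) (the vertical gap between SMB and MC is zero at x* and MEB at x_m).
DWL = ½ × 0.6897 × 4.6700 = 1.6104.

DWL = €1.610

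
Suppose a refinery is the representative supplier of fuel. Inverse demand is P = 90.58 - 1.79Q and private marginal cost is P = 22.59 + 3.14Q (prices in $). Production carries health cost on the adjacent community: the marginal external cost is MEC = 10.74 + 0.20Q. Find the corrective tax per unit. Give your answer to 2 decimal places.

Social marginal cost = private MC + MEC = 33.33 + 3.34Q.
Set SMC = demand: 33.33 + 3.34Q = 90.58 - 1.79Q → Q* = 11.1598.
The Pigouvian tax equals MEC at Q*: 10.74 + 0.20×11.1598 = 12.9720.

tax = $12.97 per unit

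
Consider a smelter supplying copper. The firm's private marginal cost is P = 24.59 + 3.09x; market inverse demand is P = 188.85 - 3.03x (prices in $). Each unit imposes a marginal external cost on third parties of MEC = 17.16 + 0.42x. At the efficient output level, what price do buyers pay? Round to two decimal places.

P = $120.70

Social marginal cost = private MC + MEC = 41.75 + 3.51x.
Set SMC = demand: 41.75 + 3.51x = 188.85 - 3.03x → x* = 22.4924.
Consumer price on the demand curve at x*: 188.85 − 3.03×22.4924 = 120.6980.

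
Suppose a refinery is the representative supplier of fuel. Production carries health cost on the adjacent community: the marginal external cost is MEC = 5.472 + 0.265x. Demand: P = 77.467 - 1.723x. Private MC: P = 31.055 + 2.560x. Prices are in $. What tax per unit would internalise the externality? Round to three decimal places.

tax = $7.857 per unit

Social marginal cost = private MC + MEC = 36.527 + 2.825x.
Set SMC = demand: 36.527 + 2.825x = 77.467 - 1.723x → x* = 9.0018.
The Pigouvian tax equals MEC at x*: 5.472 + 0.265×9.0018 = 7.8575.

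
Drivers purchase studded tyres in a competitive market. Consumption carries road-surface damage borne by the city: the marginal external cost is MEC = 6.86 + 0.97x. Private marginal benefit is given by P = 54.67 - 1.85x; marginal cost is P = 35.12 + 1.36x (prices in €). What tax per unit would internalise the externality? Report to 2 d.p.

tax = €9.80 per unit

Social marginal benefit = demand − MEC = 47.81 - 2.82x.
Set SMB = MC: 47.81 - 2.82x = 35.12 + 1.36x → x* = 3.0359.
The Pigouvian tax equals MEC at x*: 6.86 + 0.97×3.0359 = 9.8048.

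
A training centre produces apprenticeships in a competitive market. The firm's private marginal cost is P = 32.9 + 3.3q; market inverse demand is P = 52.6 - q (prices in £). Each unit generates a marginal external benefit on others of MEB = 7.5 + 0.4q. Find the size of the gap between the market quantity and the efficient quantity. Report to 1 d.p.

Market equilibrium (private): 32.9 + 3.3q = 52.6 - q → q_m = 4.5814.
Social marginal cost = private MC − MEB = 25.4 + 2.9q.
Set SMC = demand: 25.4 + 2.9q = 52.6 - q → q* = 6.9744.
Gap = |4.5814 − 6.9744| = 2.3930.

2.4 units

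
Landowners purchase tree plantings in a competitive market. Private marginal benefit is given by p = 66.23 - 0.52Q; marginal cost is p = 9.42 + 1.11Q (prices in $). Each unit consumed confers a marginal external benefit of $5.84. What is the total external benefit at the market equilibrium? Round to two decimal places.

Market equilibrium (private): 9.42 + 1.11Q = 66.23 - 0.52Q → Q_m = 34.8528.
Total external benefit = MEB × Q_m = 5.84 × 34.8528 = 203.5404.

$203.54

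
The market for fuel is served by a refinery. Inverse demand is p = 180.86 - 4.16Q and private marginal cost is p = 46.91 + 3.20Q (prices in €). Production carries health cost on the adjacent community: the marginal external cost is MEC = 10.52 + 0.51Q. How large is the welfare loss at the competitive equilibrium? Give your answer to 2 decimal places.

Market equilibrium (private): 46.91 + 3.20Q = 180.86 - 4.16Q → Q_m = 18.1997.
Social marginal cost = private MC + MEC = 57.43 + 3.71Q.
Set SMC = demand: 57.43 + 3.71Q = 180.86 - 4.16Q → Q* = 15.6836.
The welfare-loss triangle has base |Q_m − Q*| and height MEC(Q_m) (the vertical gap between SMC and demand is zero at Q* and MEC at Q_m).
DWL = ½ × 2.5161 × 19.8019 = 24.9118.

DWL = €24.91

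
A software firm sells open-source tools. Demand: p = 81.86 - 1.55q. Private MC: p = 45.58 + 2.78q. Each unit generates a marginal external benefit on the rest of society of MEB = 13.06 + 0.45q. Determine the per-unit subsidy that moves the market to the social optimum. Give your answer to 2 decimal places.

subsidy = 18.78 per unit

Social marginal cost = private MC − MEB = 32.52 + 2.33q.
Set SMC = demand: 32.52 + 2.33q = 81.86 - 1.55q → q* = 12.7165.
The Pigouvian subsidy equals MEB at q*: 13.06 + 0.45×12.7165 = 18.7824.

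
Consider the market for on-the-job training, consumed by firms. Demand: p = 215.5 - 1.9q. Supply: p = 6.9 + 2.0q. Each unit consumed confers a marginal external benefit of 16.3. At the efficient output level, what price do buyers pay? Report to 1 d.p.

P = 105.9

Social marginal benefit = demand + MEB = 231.8 - 1.9q.
Set SMB = MC: 231.8 - 1.9q = 6.9 + 2.0q → q* = 57.6667.
Consumer price on the demand curve at q*: 215.5 − 1.9×57.6667 = 105.9333.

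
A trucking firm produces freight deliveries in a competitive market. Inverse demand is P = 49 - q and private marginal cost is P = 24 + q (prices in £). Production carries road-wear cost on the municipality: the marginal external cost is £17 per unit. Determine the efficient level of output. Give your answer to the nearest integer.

q* = 4

Social marginal cost = private MC + MEC = 41 + q.
Set SMC = demand: 41 + q = 49 - q → q* = 4.0000.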